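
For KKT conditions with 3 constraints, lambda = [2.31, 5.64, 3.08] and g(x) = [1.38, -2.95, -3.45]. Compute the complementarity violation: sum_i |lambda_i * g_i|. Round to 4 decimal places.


KKT complementary slackness check:
lambda_1 * g_1 = 2.31 * 1.38 = 3.1878
lambda_2 * g_2 = 5.64 * -2.95 = -16.638
lambda_3 * g_3 = 3.08 * -3.45 = -10.626
Total violation = 3.1878 + 16.638 + 10.626 = 30.4518


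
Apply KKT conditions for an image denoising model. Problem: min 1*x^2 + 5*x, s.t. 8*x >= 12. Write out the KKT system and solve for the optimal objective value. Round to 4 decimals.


Step 1: Try lambda = 0 (constraint inactive).
x_unc = -5/(2*1) = -2.5
Check: 8*-2.5 = -20.0 < 12 -- violated!
Step 2: Constraint must be active: 8*x = 12
x* = 12/8 = 1.5
lambda = (2*1*1.5 + 5)/8 = 1.0
Step 3: Compute optimal value.
f(x*) = 1*1.5^2 + 5*1.5 = 9.75


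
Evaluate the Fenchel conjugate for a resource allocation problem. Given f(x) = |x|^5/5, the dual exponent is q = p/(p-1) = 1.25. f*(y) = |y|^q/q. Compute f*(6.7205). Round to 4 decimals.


The conjugate exponent q satisfies 1/p + 1/q = 1.
p = 5, so q = 5/(5 - 1) = 1.25
|y|^q = 6.7205^1.25 = 10.8206
f*(6.7205) = 10.8206 / 1.25 = 8.6565


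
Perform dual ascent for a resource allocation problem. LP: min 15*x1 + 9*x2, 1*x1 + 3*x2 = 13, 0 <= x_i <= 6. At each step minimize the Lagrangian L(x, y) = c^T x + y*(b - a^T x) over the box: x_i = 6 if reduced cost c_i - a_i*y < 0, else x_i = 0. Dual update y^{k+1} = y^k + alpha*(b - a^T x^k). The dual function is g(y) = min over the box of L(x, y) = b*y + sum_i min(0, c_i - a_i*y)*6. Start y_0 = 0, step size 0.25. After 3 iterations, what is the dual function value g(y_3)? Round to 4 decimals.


Dual ascent for LP: min 15*x1 + 9*x2, 1*x1 + 3*x2 = 13, 0 <= x_i <= 6
Step 1: y^k = 0.0, reduced costs: (15.0, 9.0)
  x^k = (0.0, 0.0), subgradient = b - a^T x = 13.0
  y^{k+1} = 0.0 + 0.25*13.0 = 3.25
Step 2: y^k = 3.25, reduced costs: (11.75, -0.75)
  x^k = (0.0, 6.0), subgradient = b - a^T x = -5.0
  y^{k+1} = 3.25 + 0.25*-5.0 = 2.0
Step 3: y^k = 2.0, reduced costs: (13.0, 3.0)
  x^k = (0.0, 0.0), subgradient = b - a^T x = 13.0
  y^{k+1} = 2.0 + 0.25*13.0 = 5.25
Dual objective at y_3 = 5.25: reduced costs (9.75, -6.75), box minimizer x = (0.0, 6.0)
g(y_3) = b*y + (c1 - a1*y)*x1 + (c2 - a2*y)*x2 = 13*5.25 + 9.75*0.0 + (-6.75)*6.0 = 68.25 + 0.0 - 40.5 = 27.75


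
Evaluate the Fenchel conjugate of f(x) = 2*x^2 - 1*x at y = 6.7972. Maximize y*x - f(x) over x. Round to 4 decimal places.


f*(y) = sup_x {y*x - a*x^2 - b*x} = sup_x {(y-b)*x - a*x^2}
FOC: (y - b) - 2a*x = 0 => x* = (y - b)/(2a)
x* = (6.7972 + 1)/(2*2) = 1.9493
f*(6.7972) = (y-b)^2/(4a) = (6.7972 + 1)^2/(4*2)
= 60.7963/8 = 7.5995


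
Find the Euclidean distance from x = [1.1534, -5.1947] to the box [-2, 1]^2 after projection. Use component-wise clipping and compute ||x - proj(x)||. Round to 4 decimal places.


Project each component onto [-2, 1].
clip(1.1534) = 1.0, clip(-5.1947) = -2.0
Projection = [1.0, -2.0]
Squared diffs: [0.0235, 10.2061]
Distance = sqrt(10.2296) = 3.1984


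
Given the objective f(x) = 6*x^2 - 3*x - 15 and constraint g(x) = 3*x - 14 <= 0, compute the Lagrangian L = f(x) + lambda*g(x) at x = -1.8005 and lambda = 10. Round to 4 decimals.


Step 1: Evaluate f(x).
f(-1.8005) = 6*(-1.8005)^2 - 3*(-1.8005) - 15 = 9.8523
Step 2: Evaluate g(x).
g(-1.8005) = 3*-1.8005 - 14 = -19.4015
Step 3: Compute Lagrangian.
L = 9.8523 + 10*-19.4015 = -184.1627


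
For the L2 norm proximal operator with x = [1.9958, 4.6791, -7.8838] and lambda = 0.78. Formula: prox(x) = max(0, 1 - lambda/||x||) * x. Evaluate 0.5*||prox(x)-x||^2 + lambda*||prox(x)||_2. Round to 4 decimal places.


Step 1: Compute ||x||.
||x|| = 9.3825
Step 2: Compute scaling factor.
scale = max(0, 1 - 0.78/9.3825) = 0.9169
Step 3: prox(x) = [1.8299, 4.2901, -7.2284]
||prox(x)|| = 8.6025
Step 4: Proximal objective.
0.5*||prox-x||^2 = 0.3042
lambda*||prox|| = 6.71
Total = 7.0142


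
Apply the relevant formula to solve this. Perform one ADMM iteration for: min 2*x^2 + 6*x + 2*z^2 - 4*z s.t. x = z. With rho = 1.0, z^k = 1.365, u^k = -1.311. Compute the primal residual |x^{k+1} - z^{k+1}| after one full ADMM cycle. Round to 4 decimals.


ADMM iteration with rho = 1.0, z^k = 1.365, u^k = -1.311
Step 1: x-update.
Minimize 2*x^2 + 6*x + (1.0/2)*(x - 1.365 - 1.311)^2
FOC: (2*2 + 1.0)*x = -6 + 1.0*(1.365 + 1.311)
x^{k+1} = -0.6648
Step 2: z-update.
Minimize 2*z^2 - 4*z + (1.0/2)*(-0.6648 - z - 1.311)^2
FOC: (2*2 + 1.0)*z = 4 + 1.0*(-0.6648 - 1.311)
z^{k+1} = 0.4048
Step 3: u-update.
u^{k+1} = -1.311 - 0.6648 - 0.4048 = -2.3806
Step 4: Primal residual = |-0.6648 - 0.4048| = 1.0696


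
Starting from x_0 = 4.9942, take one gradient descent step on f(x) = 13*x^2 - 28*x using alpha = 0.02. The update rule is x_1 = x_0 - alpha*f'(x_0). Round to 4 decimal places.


We compute the gradient at x_0 and apply the update.
f'(x) = 26*x - 28
f'(4.9942) = 26*4.9942 - 28 = 101.8492
x_1 = 4.9942 - 0.02*101.8492 = 2.9572


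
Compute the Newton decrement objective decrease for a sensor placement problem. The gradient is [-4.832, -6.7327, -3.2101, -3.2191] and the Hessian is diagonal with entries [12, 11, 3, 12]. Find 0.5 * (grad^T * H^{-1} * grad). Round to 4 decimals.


Step 1: H is diagonal, so H^(-1) * g = [-0.4027, -0.6121, -1.07, -0.2683].
Step 2: g^T H^(-1) g = sum_i g_i^2 / H_ii
  = (-4.832)^2/12 + (-6.7327)^2/11 + (-3.2101)^2/3 + (-3.2191)^2/12
  = 1.9457 + 4.1208 + 3.4349 + 0.8636 = 10.365
Step 3: Objective decrease = 0.5 * g^T H^(-1) g = 5.1825


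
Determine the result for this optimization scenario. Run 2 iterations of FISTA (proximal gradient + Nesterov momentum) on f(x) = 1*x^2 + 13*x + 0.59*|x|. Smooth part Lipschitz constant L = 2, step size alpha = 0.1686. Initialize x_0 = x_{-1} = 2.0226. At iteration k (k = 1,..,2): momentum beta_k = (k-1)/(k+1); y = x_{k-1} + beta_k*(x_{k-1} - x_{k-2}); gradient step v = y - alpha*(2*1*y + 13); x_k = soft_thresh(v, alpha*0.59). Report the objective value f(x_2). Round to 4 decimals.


FISTA on f(x) = 1*x^2 + 13*x + 0.59*|x|
L = 2, alpha = 0.1686
Iteration 1: beta = 0.0, y = 2.0226 + 0.0*(2.0226 - 2.0226) = 2.0226
  grad(y) = 17.0452, v = y - alpha*grad = -0.8512
  prox(v) = soft_thresh(-0.8512, 0.0995) = -0.7517
Iteration 2: beta = 0.3333, y = -0.7517 + 0.3333*(-0.7517 - 2.0226) = -1.6765
  grad(y) = 9.6469, v = y - alpha*grad = -3.303
  prox(v) = soft_thresh(-3.303, 0.0995) = -3.2035
f(x_2) = 1*(-3.2035)^2 + 13*(-3.2035) + 0.59*|-3.2035| = -29.4932


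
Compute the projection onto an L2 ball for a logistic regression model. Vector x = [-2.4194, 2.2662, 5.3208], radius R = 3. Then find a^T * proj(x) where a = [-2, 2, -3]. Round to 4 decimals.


Step 1: Compute ||x|| (intermediates to 6 decimals).
||x|| = sqrt((-2.4194)^2 + 2.2662^2 + 5.3208^2) = 6.268977
Step 2: Project.
Since ||x|| > R, scale = R/||x|| = 3/6.268977 = 0.478547, proj(x) = scale * x
proj(x) = [-1.157797, 1.084483, 2.546253]
Step 3: Dot product.
a^T * proj(x) = -2*(-1.157797) + 2*1.084483 - 3*2.546253 = -3.1542


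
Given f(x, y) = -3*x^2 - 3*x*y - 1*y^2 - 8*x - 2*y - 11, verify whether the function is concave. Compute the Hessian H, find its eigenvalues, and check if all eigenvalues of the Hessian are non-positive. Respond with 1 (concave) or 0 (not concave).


The Hessian of f(x,y) = -3*x^2 - 3*x*y - 1*y^2 - 8*x - 2*y - 11 is:
H = [[-6, -3], [-3, -2]]
Trace = -6 - 2 = -8
Determinant = -6*-2 - (-3)^2 = 3
Discriminant = (-8)^2 - 4*3 = 52.0
Eigenvalues: lambda_1 = -7.6056, lambda_2 = -0.3944
The function is concave.

1


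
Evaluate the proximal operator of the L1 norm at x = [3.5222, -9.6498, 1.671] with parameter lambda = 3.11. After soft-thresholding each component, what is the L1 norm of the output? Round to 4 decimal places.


Soft-thresholding with lambda = 3.11:
prox(3.5222) = sign(3.5222)*max(|3.5222| - 3.11, 0) = 0.4122
prox(-9.6498) = sign(-9.6498)*max(|-9.6498| - 3.11, 0) = -6.5398
prox(1.671) = sign(1.671)*max(|1.671| - 3.11, 0) = 0.0
prox(x) = [0.4122, -6.5398, 0.0]
||prox(x)||_1 = 0.4122 + 6.5398 + 0.0 = 6.952


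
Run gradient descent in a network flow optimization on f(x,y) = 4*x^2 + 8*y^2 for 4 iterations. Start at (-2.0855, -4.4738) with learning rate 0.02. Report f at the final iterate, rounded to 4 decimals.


Gradient descent on f(x,y) = 4*x^2 + 8*y^2.
Starting point: (-2.0855, -4.4738), alpha = 0.02
Step 1: grad_x = 2*4*-2.0855 = -16.684, grad_y = 2*8*-4.4738 = -71.5808
  x_1 = -2.0855 - 0.02*-16.684 = -1.7518
  y_1 = -4.4738 - 0.02*-71.5808 = -3.0422
Step 2: grad_x = 2*4*-1.7518 = -14.0146, grad_y = 2*8*-3.0422 = -48.6749
  x_2 = -1.7518 - 0.02*-14.0146 = -1.4715
  y_2 = -3.0422 - 0.02*-48.6749 = -2.0687
Step 3: grad_x = 2*4*-1.4715 = -11.7722, grad_y = 2*8*-2.0687 = -33.099
  x_3 = -1.4715 - 0.02*-11.7722 = -1.2361
  y_3 = -2.0687 - 0.02*-33.099 = -1.4067
Step 4: grad_x = 2*4*-1.2361 = -9.8887, grad_y = 2*8*-1.4067 = -22.5073
  x_4 = -1.2361 - 0.02*-9.8887 = -1.0383
  y_4 = -1.4067 - 0.02*-22.5073 = -0.9566
f(-1.0383, -0.9566) = 4*(-1.0383)^2 + 8*(-0.9566)^2 = 11.6324


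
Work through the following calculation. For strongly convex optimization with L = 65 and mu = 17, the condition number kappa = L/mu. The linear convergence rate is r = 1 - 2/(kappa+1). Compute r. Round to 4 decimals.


Step 1: Compute the condition number.
kappa = L/mu = 65/17 = 3.8235
Step 2: Compute the convergence rate.
r = 1 - 2/(kappa + 1) = 1 - 2*mu/(L + mu) = (L - mu)/(L + mu) = 48/82 = 0.5854


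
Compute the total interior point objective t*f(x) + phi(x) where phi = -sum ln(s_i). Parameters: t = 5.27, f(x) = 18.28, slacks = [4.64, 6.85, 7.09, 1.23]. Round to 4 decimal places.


Step 1: Compute log-barrier.
ln values: [1.5347, 1.9242, 1.9587, 0.207]
phi = -(1.5347 + 1.9242 + 1.9587 + 0.207) = -5.6247
Step 2: Compute augmented objective.
t*f(x) = 5.27*18.28 = 96.3356
Total = 96.3356 - 5.6247 = 90.7109


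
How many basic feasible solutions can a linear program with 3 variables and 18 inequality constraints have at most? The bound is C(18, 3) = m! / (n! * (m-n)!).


Each vertex corresponds to some choice of n active constraints out of m, so the number of vertices is at most C(m, n) = m! / (n!(m-n)!).
m = 18, n = 3
Numerator: 18 * 17 * 16
Denominator: 3! = 6
C(18, 3) = 816


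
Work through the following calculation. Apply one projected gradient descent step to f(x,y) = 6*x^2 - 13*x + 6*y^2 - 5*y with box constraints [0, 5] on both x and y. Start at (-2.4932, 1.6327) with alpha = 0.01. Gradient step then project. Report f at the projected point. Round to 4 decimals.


Step 1: Compute gradient at (-2.4932, 1.6327).
grad_x = 2*6*-2.4932 - 13 = -42.9184
grad_y = 2*6*1.6327 - 5 = 14.5924
Step 2: Gradient step.
x_raw = -2.4932 - 0.01*-42.9184 = -2.064
y_raw = 1.6327 - 0.01*14.5924 = 1.4868
Step 3: Project onto [0, 5].
x_proj = clip(-2.064) = 0.0
y_proj = clip(1.4868) = 1.4868
Step 4: Evaluate f.
f(0.0, 1.4868) = 5.8291


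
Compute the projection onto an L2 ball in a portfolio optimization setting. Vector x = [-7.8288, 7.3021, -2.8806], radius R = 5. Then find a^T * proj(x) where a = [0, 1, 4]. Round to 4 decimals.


Step 1: Compute ||x|| (intermediates to 6 decimals).
||x|| = sqrt((-7.8288)^2 + 7.3021^2 + (-2.8806)^2) = 11.086416
Step 2: Project.
Since ||x|| > R, scale = R/||x|| = 5/11.086416 = 0.451002, proj(x) = scale * x
proj(x) = [-3.530804, 3.293262, -1.299156]
Step 3: Dot product.
a^T * proj(x) = 0*(-3.530804) + 1*3.293262 + 4*(-1.299156) = -1.9034


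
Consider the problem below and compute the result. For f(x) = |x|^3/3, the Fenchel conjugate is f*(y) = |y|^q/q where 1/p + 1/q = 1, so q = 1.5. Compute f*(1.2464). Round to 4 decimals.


The conjugate exponent q satisfies 1/p + 1/q = 1.
p = 3, so q = 3/(3 - 1) = 1.5
|y|^q = 1.2464^1.5 = 1.3915
f*(1.2464) = 1.3915 / 1.5 = 0.9277


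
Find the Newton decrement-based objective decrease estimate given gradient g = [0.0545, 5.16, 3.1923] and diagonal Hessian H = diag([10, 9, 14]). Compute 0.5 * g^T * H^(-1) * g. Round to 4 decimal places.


Step 1: H is diagonal, so H^(-1) * g = [0.0055, 0.5733, 0.228].
Step 2: g^T H^(-1) g = sum_i g_i^2 / H_ii
  = (0.0545)^2/10 + (5.16)^2/9 + (3.1923)^2/14
  = 0.0003 + 2.9584 + 0.7279 = 3.6866
Step 3: Objective decrease = 0.5 * g^T H^(-1) g = 1.8433


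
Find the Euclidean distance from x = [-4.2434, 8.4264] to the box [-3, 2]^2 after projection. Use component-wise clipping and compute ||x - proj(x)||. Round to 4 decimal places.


Project each component onto [-3, 2].
clip(-4.2434) = -3.0, clip(8.4264) = 2.0
Projection = [-3.0, 2.0]
Squared diffs: [1.546, 41.2986]
Distance = sqrt(42.8446) = 6.5456


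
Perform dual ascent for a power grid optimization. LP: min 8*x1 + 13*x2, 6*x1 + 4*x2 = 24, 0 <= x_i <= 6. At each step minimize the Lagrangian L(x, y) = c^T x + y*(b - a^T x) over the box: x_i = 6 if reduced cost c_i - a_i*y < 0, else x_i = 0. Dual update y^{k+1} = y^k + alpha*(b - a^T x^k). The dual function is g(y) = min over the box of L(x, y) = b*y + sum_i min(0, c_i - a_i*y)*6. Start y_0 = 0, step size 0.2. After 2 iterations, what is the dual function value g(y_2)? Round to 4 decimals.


Dual ascent for LP: min 8*x1 + 13*x2, 6*x1 + 4*x2 = 24, 0 <= x_i <= 6
Step 1: y^k = 0.0, reduced costs: (8.0, 13.0)
  x^k = (0.0, 0.0), subgradient = b - a^T x = 24.0
  y^{k+1} = 0.0 + 0.2*24.0 = 4.8
Step 2: y^k = 4.8, reduced costs: (-20.8, -6.2)
  x^k = (6.0, 6.0), subgradient = b - a^T x = -36.0
  y^{k+1} = 4.8 + 0.2*-36.0 = -2.4
Dual objective at y_2 = -2.4: reduced costs (22.4, 22.6), box minimizer x = (0.0, 0.0)
g(y_2) = b*y + (c1 - a1*y)*x1 + (c2 - a2*y)*x2 = 24*(-2.4) + 22.4*0.0 + 22.6*0.0 = -57.6 + 0.0 + 0.0 = -57.6


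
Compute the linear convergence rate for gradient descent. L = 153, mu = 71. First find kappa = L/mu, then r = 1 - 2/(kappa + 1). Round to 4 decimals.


Step 1: Compute the condition number.
kappa = L/mu = 153/71 = 2.1549
Step 2: Compute the convergence rate.
r = 1 - 2/(kappa + 1) = 1 - 2*mu/(L + mu) = (L - mu)/(L + mu) = 82/224 = 0.3661


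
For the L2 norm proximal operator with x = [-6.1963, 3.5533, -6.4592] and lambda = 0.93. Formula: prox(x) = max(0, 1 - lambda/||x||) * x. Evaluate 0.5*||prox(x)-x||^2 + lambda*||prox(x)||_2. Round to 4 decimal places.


Step 1: Compute ||x||.
||x|| = 9.6302
Step 2: Compute scaling factor.
scale = max(0, 1 - 0.93/9.6302) = 0.9034
Step 3: prox(x) = [-5.5979, 3.2102, -5.8354]
||prox(x)|| = 8.7002
Step 4: Proximal objective.
0.5*||prox-x||^2 = 0.4325
lambda*||prox|| = 8.0912
Total = 8.5237


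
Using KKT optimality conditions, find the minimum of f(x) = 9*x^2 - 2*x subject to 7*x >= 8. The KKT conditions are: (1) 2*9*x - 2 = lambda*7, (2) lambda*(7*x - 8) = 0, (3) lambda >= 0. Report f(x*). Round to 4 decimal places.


Step 1: Try lambda = 0 (constraint inactive).
x_unc = 2/(2*9) = 0.1111
Check: 7*0.1111 = 0.7777 < 8 -- violated!
Step 2: Constraint must be active: 7*x = 8
x* = 8/7 = 1.1429 (rounded; the exact value 8/7 is used below)
lambda = (2*9*(8/7) - 2)/7 = 2.6531
Step 3: Compute optimal value.
f(x*) = 9*(8/7)^2 - 2*(8/7) = 9.4694


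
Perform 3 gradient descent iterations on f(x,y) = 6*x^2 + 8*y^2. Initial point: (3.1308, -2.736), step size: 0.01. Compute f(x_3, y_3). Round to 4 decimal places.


Gradient descent on f(x,y) = 6*x^2 + 8*y^2.
Starting point: (3.1308, -2.736), alpha = 0.01
Step 1: grad_x = 2*6*3.1308 = 37.5696, grad_y = 2*8*-2.736 = -43.776
  x_1 = 3.1308 - 0.01*37.5696 = 2.7551
  y_1 = -2.736 - 0.01*-43.776 = -2.2982
Step 2: grad_x = 2*6*2.7551 = 33.0612, grad_y = 2*8*-2.2982 = -36.7718
  x_2 = 2.7551 - 0.01*33.0612 = 2.4245
  y_2 = -2.2982 - 0.01*-36.7718 = -1.9305
Step 3: grad_x = 2*6*2.4245 = 29.0939, grad_y = 2*8*-1.9305 = -30.8883
  x_3 = 2.4245 - 0.01*29.0939 = 2.1336
  y_3 = -1.9305 - 0.01*-30.8883 = -1.6216
f(2.1336, -1.6216) = 6*2.1336^2 + 8*(-1.6216)^2 = 48.35


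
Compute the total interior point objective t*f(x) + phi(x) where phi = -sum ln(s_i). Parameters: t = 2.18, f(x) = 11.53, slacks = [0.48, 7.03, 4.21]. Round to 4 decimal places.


Step 1: Compute log-barrier.
ln values: [-0.734, 1.9502, 1.4375]
phi = -(-0.734 + 1.9502 + 1.4375) = -2.6537
Step 2: Compute augmented objective.
t*f(x) = 2.18*11.53 = 25.1354
Total = 25.1354 - 2.6537 = 22.4817


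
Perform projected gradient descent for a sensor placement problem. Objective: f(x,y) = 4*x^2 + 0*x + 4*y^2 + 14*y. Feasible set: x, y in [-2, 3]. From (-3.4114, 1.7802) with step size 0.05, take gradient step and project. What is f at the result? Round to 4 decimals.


Step 1: Compute gradient at (-3.4114, 1.7802).
grad_x = 2*4*-3.4114 + 0 = -27.2912
grad_y = 2*4*1.7802 + 14 = 28.2416
Step 2: Gradient step.
x_raw = -3.4114 - 0.05*-27.2912 = -2.0468
y_raw = 1.7802 - 0.05*28.2416 = 0.3681
Step 3: Project onto [-2, 3].
x_proj = clip(-2.0468) = -2.0
y_proj = clip(0.3681) = 0.3681
Step 4: Evaluate f.
f(-2.0, 0.3681) = 21.6957


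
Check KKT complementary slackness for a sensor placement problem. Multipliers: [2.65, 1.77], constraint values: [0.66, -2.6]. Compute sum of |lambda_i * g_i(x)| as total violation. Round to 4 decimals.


KKT complementary slackness check:
lambda_1 * g_1 = 2.65 * 0.66 = 1.749
lambda_2 * g_2 = 1.77 * -2.6 = -4.602
Total violation = 1.749 + 4.602 = 6.351


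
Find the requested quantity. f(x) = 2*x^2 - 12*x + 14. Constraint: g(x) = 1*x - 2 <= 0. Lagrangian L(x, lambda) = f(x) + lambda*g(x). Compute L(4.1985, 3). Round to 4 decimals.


Step 1: Evaluate f(x).
f(4.1985) = 2*4.1985^2 - 12*4.1985 + 14 = -1.1272
Step 2: Evaluate g(x).
g(4.1985) = 1*4.1985 - 2 = 2.1985
Step 3: Compute Lagrangian.
L = -1.1272 + 3*2.1985 = 5.4683


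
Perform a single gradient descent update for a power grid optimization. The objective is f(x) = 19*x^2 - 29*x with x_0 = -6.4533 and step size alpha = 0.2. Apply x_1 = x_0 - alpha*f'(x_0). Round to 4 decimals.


We compute the gradient at x_0 and apply the update.
f'(x) = 38*x - 29
f'(-6.4533) = 38*-6.4533 - 29 = -274.2254
x_1 = -6.4533 - 0.2*-274.2254 = 48.3918


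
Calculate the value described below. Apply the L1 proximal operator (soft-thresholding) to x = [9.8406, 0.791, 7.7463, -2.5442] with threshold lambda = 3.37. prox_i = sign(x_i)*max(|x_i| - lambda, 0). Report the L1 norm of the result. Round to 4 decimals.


Soft-thresholding with lambda = 3.37:
prox(9.8406) = sign(9.8406)*max(|9.8406| - 3.37, 0) = 6.4706
prox(0.791) = sign(0.791)*max(|0.791| - 3.37, 0) = 0.0
prox(7.7463) = sign(7.7463)*max(|7.7463| - 3.37, 0) = 4.3763
prox(-2.5442) = sign(-2.5442)*max(|-2.5442| - 3.37, 0) = 0.0
prox(x) = [6.4706, 0.0, 4.3763, 0.0]
||prox(x)||_1 = 6.4706 + 0.0 + 4.3763 + 0.0 = 10.8469


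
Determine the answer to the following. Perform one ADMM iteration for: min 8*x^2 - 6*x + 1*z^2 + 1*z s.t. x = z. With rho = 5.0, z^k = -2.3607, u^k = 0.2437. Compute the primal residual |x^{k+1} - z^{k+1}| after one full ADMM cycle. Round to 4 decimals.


ADMM iteration with rho = 5.0, z^k = -2.3607, u^k = 0.2437
Step 1: x-update.
Minimize 8*x^2 - 6*x + (5.0/2)*(x + 2.3607 + 0.2437)^2
FOC: (2*8 + 5.0)*x = 6 + 5.0*(-2.3607 - 0.2437)
x^{k+1} = -0.3344
Step 2: z-update.
Minimize 1*z^2 + 1*z + (5.0/2)*(-0.3344 - z + 0.2437)^2
FOC: (2*1 + 5.0)*z = -1 + 5.0*(-0.3344 + 0.2437)
z^{k+1} = -0.2076
Step 3: u-update.
u^{k+1} = 0.2437 - 0.3344 + 0.2076 = 0.1169
Step 4: Primal residual = |-0.3344 + 0.2076| = 0.1268


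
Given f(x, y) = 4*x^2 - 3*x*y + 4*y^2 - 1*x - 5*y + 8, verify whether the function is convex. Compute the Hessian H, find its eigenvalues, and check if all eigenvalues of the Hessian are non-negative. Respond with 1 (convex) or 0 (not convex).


The Hessian of f(x,y) = 4*x^2 - 3*x*y + 4*y^2 - 1*x - 5*y + 8 is:
H = [[8, -3], [-3, 8]]
Trace = 8 + 8 = 16
Determinant = 8*8 - (-3)^2 = 55
Discriminant = (16)^2 - 4*55 = 36.0
Eigenvalues: lambda_1 = 5.0, lambda_2 = 11.0
The function is convex.

1


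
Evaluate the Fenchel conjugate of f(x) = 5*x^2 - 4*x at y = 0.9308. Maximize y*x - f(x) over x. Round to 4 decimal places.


f*(y) = sup_x {y*x - a*x^2 - b*x} = sup_x {(y-b)*x - a*x^2}
FOC: (y - b) - 2a*x = 0 => x* = (y - b)/(2a)
x* = (0.9308 + 4)/(2*5) = 0.4931
f*(0.9308) = (y-b)^2/(4a) = (0.9308 + 4)^2/(4*5)
= 24.3128/20 = 1.2156


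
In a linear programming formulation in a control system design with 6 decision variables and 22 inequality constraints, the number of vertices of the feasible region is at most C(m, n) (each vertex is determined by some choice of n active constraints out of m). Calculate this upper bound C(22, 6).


Each vertex corresponds to some choice of n active constraints out of m, so the number of vertices is at most C(m, n) = m! / (n!(m-n)!).
m = 22, n = 6
Numerator: 22 * 21 * 20 * 19 * 18 * 17
Denominator: 6! = 720
C(22, 6) = 74613


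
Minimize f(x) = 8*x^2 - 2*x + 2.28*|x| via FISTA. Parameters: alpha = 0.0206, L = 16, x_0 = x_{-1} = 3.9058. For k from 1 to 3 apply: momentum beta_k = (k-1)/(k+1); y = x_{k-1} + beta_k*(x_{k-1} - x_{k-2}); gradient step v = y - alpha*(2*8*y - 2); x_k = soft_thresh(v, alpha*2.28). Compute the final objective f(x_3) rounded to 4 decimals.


FISTA on f(x) = 8*x^2 - 2*x + 2.28*|x|
L = 16, alpha = 0.0206
Iteration 1: beta = 0.0, y = 3.9058 + 0.0*(3.9058 - 3.9058) = 3.9058
  grad(y) = 60.4928, v = y - alpha*grad = 2.6596
  prox(v) = soft_thresh(2.6596, 0.047) = 2.6127
Iteration 2: beta = 0.3333, y = 2.6127 + 0.3333*(2.6127 - 3.9058) = 2.1816
  grad(y) = 32.9062, v = y - alpha*grad = 1.5038
  prox(v) = soft_thresh(1.5038, 0.047) = 1.4568
Iteration 3: beta = 0.5, y = 1.4568 + 0.5*(1.4568 - 2.6127) = 0.8789
  grad(y) = 12.0618, v = y - alpha*grad = 0.6304
  prox(v) = soft_thresh(0.6304, 0.047) = 0.5834
f(x_3) = 8*0.5834^2 - 2*0.5834 + 2.28*|0.5834| = 2.8864


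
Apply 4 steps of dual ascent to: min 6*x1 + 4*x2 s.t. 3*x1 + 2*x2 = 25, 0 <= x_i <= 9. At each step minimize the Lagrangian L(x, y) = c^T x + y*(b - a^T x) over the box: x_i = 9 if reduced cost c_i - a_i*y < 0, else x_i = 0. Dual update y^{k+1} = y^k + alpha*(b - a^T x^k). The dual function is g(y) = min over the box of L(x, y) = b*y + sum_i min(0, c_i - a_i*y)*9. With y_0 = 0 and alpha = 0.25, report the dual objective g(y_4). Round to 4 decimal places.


Dual ascent for LP: min 6*x1 + 4*x2, 3*x1 + 2*x2 = 25, 0 <= x_i <= 9
Step 1: y^k = 0.0, reduced costs: (6.0, 4.0)
  x^k = (0.0, 0.0), subgradient = b - a^T x = 25.0
  y^{k+1} = 0.0 + 0.25*25.0 = 6.25
Step 2: y^k = 6.25, reduced costs: (-12.75, -8.5)
  x^k = (9.0, 9.0), subgradient = b - a^T x = -20.0
  y^{k+1} = 6.25 + 0.25*-20.0 = 1.25
Step 3: y^k = 1.25, reduced costs: (2.25, 1.5)
  x^k = (0.0, 0.0), subgradient = b - a^T x = 25.0
  y^{k+1} = 1.25 + 0.25*25.0 = 7.5
Step 4: y^k = 7.5, reduced costs: (-16.5, -11.0)
  x^k = (9.0, 9.0), subgradient = b - a^T x = -20.0
  y^{k+1} = 7.5 + 0.25*-20.0 = 2.5
Dual objective at y_4 = 2.5: reduced costs (-1.5, -1.0), box minimizer x = (9.0, 9.0)
g(y_4) = b*y + (c1 - a1*y)*x1 + (c2 - a2*y)*x2 = 25*2.5 + (-1.5)*9.0 + (-1.0)*9.0 = 62.5 - 13.5 - 9.0 = 40.0


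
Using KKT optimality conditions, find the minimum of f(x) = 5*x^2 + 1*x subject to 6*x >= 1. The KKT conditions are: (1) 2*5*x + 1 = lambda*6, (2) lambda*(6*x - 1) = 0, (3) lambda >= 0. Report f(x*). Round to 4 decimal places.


Step 1: Try lambda = 0 (constraint inactive).
x_unc = -1/(2*5) = -0.1
Check: 6*-0.1 = -0.6 < 1 -- violated!
Step 2: Constraint must be active: 6*x = 1
x* = 1/6 = 0.1667 (rounded; the exact value 1/6 is used below)
lambda = (2*5*(1/6) + 1)/6 = 0.4444
Step 3: Compute optimal value.
f(x*) = 5*(1/6)^2 + 1*(1/6) = 0.3056


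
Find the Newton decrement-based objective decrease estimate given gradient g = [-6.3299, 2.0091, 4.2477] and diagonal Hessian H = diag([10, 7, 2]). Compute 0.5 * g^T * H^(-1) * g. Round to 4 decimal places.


Step 1: H is diagonal, so H^(-1) * g = [-0.633, 0.287, 2.1239].
Step 2: g^T H^(-1) g = sum_i g_i^2 / H_ii
  = (-6.3299)^2/10 + (2.0091)^2/7 + (4.2477)^2/2
  = 4.0068 + 0.5766 + 9.0215 = 13.6049
Step 3: Objective decrease = 0.5 * g^T H^(-1) g = 6.8024


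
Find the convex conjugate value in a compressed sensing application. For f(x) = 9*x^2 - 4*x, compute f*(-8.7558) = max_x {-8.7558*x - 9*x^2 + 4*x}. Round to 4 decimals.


f*(y) = sup_x {y*x - a*x^2 - b*x} = sup_x {(y-b)*x - a*x^2}
FOC: (y - b) - 2a*x = 0 => x* = (y - b)/(2a)
x* = (-8.7558 + 4)/(2*9) = -0.2642
f*(-8.7558) = (y-b)^2/(4a) = (-8.7558 + 4)^2/(4*9)
= 22.6176/36 = 0.6283


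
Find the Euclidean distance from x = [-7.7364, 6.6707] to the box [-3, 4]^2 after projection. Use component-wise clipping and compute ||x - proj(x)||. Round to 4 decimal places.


Project each component onto [-3, 4].
clip(-7.7364) = -3.0, clip(6.6707) = 4.0
Projection = [-3.0, 4.0]
Squared diffs: [22.4335, 7.1326]
Distance = sqrt(29.5661) = 5.4375


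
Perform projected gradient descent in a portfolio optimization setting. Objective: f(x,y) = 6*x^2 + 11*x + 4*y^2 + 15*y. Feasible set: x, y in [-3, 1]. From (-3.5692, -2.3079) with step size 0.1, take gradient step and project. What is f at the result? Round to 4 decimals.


Step 1: Compute gradient at (-3.5692, -2.3079).
grad_x = 2*6*-3.5692 + 11 = -31.8304
grad_y = 2*4*-2.3079 + 15 = -3.4632
Step 2: Gradient step.
x_raw = -3.5692 - 0.1*-31.8304 = -0.3862
y_raw = -2.3079 - 0.1*-3.4632 = -1.9616
Step 3: Project onto [-3, 1].
x_proj = clip(-0.3862) = -0.3862
y_proj = clip(-1.9616) = -1.9616
Step 4: Evaluate f.
f(-0.3862, -1.9616) = -17.3856


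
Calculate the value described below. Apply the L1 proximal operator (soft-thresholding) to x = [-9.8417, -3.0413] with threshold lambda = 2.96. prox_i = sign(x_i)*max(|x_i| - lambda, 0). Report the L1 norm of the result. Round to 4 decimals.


Soft-thresholding with lambda = 2.96:
prox(-9.8417) = sign(-9.8417)*max(|-9.8417| - 2.96, 0) = -6.8817
prox(-3.0413) = sign(-3.0413)*max(|-3.0413| - 2.96, 0) = -0.0813
prox(x) = [-6.8817, -0.0813]
||prox(x)||_1 = 6.8817 + 0.0813 = 6.963


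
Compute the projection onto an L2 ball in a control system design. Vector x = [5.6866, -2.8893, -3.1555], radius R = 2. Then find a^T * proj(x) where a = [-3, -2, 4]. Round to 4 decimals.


Step 1: Compute ||x|| (intermediates to 6 decimals).
||x|| = sqrt(5.6866^2 + (-2.8893)^2 + (-3.1555)^2) = 7.116365
Step 2: Project.
Since ||x|| > R, scale = R/||x|| = 2/7.116365 = 0.281042, proj(x) = scale * x
proj(x) = [1.598173, -0.812015, -0.886828]
Step 3: Dot product.
a^T * proj(x) = -3*1.598173 - 2*(-0.812015) + 4*(-0.886828) = -6.7178


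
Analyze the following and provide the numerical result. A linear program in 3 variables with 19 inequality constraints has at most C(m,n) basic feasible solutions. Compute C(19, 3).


Each vertex corresponds to some choice of n active constraints out of m, so the number of vertices is at most C(m, n) = m! / (n!(m-n)!).
m = 19, n = 3
Numerator: 19 * 18 * 17
Denominator: 3! = 6
C(19, 3) = 969


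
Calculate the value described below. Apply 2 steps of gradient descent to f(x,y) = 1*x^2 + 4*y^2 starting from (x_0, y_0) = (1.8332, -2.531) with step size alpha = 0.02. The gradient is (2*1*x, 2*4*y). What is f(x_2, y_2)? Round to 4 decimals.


Gradient descent on f(x,y) = 1*x^2 + 4*y^2.
Starting point: (1.8332, -2.531), alpha = 0.02
Step 1: grad_x = 2*1*1.8332 = 3.6664, grad_y = 2*4*-2.531 = -20.248
  x_1 = 1.8332 - 0.02*3.6664 = 1.7599
  y_1 = -2.531 - 0.02*-20.248 = -2.126
Step 2: grad_x = 2*1*1.7599 = 3.5197, grad_y = 2*4*-2.126 = -17.0083
  x_2 = 1.7599 - 0.02*3.5197 = 1.6895
  y_2 = -2.126 - 0.02*-17.0083 = -1.7859
f(1.6895, -1.7859) = 1*1.6895^2 + 4*(-1.7859)^2 = 15.6117


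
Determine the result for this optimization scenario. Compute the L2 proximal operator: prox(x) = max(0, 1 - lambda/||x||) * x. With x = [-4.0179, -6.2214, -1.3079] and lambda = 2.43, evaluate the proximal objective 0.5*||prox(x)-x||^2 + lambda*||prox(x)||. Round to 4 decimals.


Step 1: Compute ||x||.
||x|| = 7.5206
Step 2: Compute scaling factor.
scale = max(0, 1 - 2.43/7.5206) = 0.6769
Step 3: prox(x) = [-2.7197, -4.2112, -0.8853]
||prox(x)|| = 5.0906
Step 4: Proximal objective.
0.5*||prox-x||^2 = 2.9525
lambda*||prox|| = 12.3702
Total = 15.3227


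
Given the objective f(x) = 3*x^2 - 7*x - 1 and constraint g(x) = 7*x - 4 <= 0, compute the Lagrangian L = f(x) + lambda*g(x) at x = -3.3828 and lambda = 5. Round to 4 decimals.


Step 1: Evaluate f(x).
f(-3.3828) = 3*(-3.3828)^2 - 7*(-3.3828) - 1 = 57.0096
Step 2: Evaluate g(x).
g(-3.3828) = 7*-3.3828 - 4 = -27.6796
Step 3: Compute Lagrangian.
L = 57.0096 + 5*-27.6796 = -81.3884


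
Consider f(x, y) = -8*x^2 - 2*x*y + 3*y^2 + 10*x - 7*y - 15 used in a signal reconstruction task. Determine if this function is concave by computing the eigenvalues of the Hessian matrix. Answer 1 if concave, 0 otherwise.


The Hessian of f(x,y) = -8*x^2 - 2*x*y + 3*y^2 + 10*x - 7*y - 15 is:
H = [[-16, -2], [-2, 6]]
Trace = -16 + 6 = -10
Determinant = -16*6 - (-2)^2 = -100
Discriminant = (-10)^2 - 4*-100 = 500.0
Eigenvalues: lambda_1 = -16.1803, lambda_2 = 6.1803
The function is not concave.

0


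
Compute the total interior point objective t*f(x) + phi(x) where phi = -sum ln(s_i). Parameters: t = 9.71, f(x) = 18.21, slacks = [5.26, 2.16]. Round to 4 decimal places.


Step 1: Compute log-barrier.
ln values: [1.6601, 0.7701]
phi = -(1.6601 + 0.7701) = -2.4302
Step 2: Compute augmented objective.
t*f(x) = 9.71*18.21 = 176.8191
Total = 176.8191 - 2.4302 = 174.3889


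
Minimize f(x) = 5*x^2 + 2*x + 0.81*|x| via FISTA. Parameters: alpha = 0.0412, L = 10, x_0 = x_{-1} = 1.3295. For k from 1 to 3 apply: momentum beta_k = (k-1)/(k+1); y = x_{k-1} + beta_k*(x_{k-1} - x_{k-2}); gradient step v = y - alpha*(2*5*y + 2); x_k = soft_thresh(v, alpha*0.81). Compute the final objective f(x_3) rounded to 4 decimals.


FISTA on f(x) = 5*x^2 + 2*x + 0.81*|x|
L = 10, alpha = 0.0412
Iteration 1: beta = 0.0, y = 1.3295 + 0.0*(1.3295 - 1.3295) = 1.3295
  grad(y) = 15.295, v = y - alpha*grad = 0.6993
  prox(v) = soft_thresh(0.6993, 0.0334) = 0.666
Iteration 2: beta = 0.3333, y = 0.666 + 0.3333*(0.666 - 1.3295) = 0.4448
  grad(y) = 6.448, v = y - alpha*grad = 0.1791
  prox(v) = soft_thresh(0.1791, 0.0334) = 0.1458
Iteration 3: beta = 0.5, y = 0.1458 + 0.5*(0.1458 - 0.666) = -0.1143
  grad(y) = 0.8567, v = y - alpha*grad = -0.1496
  prox(v) = soft_thresh(-0.1496, 0.0334) = -0.1163
f(x_3) = 5*(-0.1163)^2 + 2*(-0.1163) + 0.81*|-0.1163| = -0.0708


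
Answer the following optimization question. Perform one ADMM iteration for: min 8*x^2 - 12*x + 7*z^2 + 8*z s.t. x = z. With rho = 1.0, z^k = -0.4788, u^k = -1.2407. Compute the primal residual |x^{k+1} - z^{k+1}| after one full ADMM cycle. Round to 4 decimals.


ADMM iteration with rho = 1.0, z^k = -0.4788, u^k = -1.2407
Step 1: x-update.
Minimize 8*x^2 - 12*x + (1.0/2)*(x + 0.4788 - 1.2407)^2
FOC: (2*8 + 1.0)*x = 12 + 1.0*(-0.4788 + 1.2407)
x^{k+1} = 0.7507
Step 2: z-update.
Minimize 7*z^2 + 8*z + (1.0/2)*(0.7507 - z - 1.2407)^2
FOC: (2*7 + 1.0)*z = -8 + 1.0*(0.7507 - 1.2407)
z^{k+1} = -0.566
Step 3: u-update.
u^{k+1} = -1.2407 + 0.7507 + 0.566 = 0.076
Step 4: Primal residual = |0.7507 + 0.566| = 1.3167


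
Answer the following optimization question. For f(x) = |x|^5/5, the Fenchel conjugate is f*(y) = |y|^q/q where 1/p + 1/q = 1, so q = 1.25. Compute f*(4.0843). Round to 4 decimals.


The conjugate exponent q satisfies 1/p + 1/q = 1.
p = 5, so q = 5/(5 - 1) = 1.25
|y|^q = 4.0843^1.25 = 5.8063
f*(4.0843) = 5.8063 / 1.25 = 4.645


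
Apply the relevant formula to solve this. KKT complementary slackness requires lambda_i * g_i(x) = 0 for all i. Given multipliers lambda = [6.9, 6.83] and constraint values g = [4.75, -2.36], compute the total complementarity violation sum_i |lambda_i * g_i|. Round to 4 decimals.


KKT complementary slackness check:
lambda_1 * g_1 = 6.9 * 4.75 = 32.775
lambda_2 * g_2 = 6.83 * -2.36 = -16.1188
Total violation = 32.775 + 16.1188 = 48.8938


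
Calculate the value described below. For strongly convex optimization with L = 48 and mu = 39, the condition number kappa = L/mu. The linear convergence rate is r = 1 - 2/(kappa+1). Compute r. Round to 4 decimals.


Step 1: Compute the condition number.
kappa = L/mu = 48/39 = 1.2308
Step 2: Compute the convergence rate.
r = 1 - 2/(kappa + 1) = 1 - 2*mu/(L + mu) = (L - mu)/(L + mu) = 9/87 = 0.1034


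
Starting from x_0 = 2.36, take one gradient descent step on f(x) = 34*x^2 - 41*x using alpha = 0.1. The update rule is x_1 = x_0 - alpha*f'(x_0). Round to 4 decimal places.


We compute the gradient at x_0 and apply the update.
f'(x) = 68*x - 41
f'(2.36) = 68*2.36 - 41 = 119.48
x_1 = 2.36 - 0.1*119.48 = -9.588


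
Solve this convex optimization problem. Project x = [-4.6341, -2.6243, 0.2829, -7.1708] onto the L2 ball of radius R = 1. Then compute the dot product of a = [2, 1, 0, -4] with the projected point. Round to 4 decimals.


Step 1: Compute ||x|| (intermediates to 6 decimals).
||x|| = sqrt((-4.6341)^2 + (-2.6243)^2 + 0.2829^2 + (-7.1708)^2) = 8.936567
Step 2: Project.
Since ||x|| > R, scale = R/||x|| = 1/8.936567 = 0.1119, proj(x) = scale * x
proj(x) = [-0.518556, -0.293659, 0.031657, -0.802413]
Step 3: Dot product.
a^T * proj(x) = 2*(-0.518556) + 1*(-0.293659) + 0*0.031657 - 4*(-0.802413) = 1.8789


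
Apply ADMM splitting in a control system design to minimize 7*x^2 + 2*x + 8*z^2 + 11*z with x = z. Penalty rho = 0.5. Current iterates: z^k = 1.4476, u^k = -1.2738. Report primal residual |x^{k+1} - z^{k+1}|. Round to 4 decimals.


ADMM iteration with rho = 0.5, z^k = 1.4476, u^k = -1.2738
Step 1: x-update.
Minimize 7*x^2 + 2*x + (0.5/2)*(x - 1.4476 - 1.2738)^2
FOC: (2*7 + 0.5)*x = -2 + 0.5*(1.4476 + 1.2738)
x^{k+1} = -0.0441
Step 2: z-update.
Minimize 8*z^2 + 11*z + (0.5/2)*(-0.0441 - z - 1.2738)^2
FOC: (2*8 + 0.5)*z = -11 + 0.5*(-0.0441 - 1.2738)
z^{k+1} = -0.7066
Step 3: u-update.
u^{k+1} = -1.2738 - 0.0441 + 0.7066 = -0.6113
Step 4: Primal residual = |-0.0441 + 0.7066| = 0.6625


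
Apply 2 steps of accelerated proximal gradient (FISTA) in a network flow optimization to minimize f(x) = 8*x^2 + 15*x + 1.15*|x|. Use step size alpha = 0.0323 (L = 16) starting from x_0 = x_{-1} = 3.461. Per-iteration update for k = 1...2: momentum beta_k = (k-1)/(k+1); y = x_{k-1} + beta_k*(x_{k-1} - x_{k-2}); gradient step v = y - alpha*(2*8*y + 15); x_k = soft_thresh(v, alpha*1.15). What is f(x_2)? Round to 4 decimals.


FISTA on f(x) = 8*x^2 + 15*x + 1.15*|x|
L = 16, alpha = 0.0323
Iteration 1: beta = 0.0, y = 3.461 + 0.0*(3.461 - 3.461) = 3.461
  grad(y) = 70.376, v = y - alpha*grad = 1.1879
  prox(v) = soft_thresh(1.1879, 0.0371) = 1.1507
Iteration 2: beta = 0.3333, y = 1.1507 + 0.3333*(1.1507 - 3.461) = 0.3806
  grad(y) = 21.0898, v = y - alpha*grad = -0.3006
  prox(v) = soft_thresh(-0.3006, 0.0371) = -0.2634
f(x_2) = 8*(-0.2634)^2 + 15*(-0.2634) + 1.15*|-0.2634| = -3.0935


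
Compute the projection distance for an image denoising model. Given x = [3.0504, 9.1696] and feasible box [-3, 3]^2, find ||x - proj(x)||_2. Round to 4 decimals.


Project each component onto [-3, 3].
clip(3.0504) = 3.0, clip(9.1696) = 3.0
Projection = [3.0, 3.0]
Squared diffs: [0.0025, 38.064]
Distance = sqrt(38.0665) = 6.1698


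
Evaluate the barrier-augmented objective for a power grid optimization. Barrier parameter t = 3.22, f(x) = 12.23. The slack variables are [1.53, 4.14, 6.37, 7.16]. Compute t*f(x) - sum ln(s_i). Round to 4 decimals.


Step 1: Compute log-barrier.
ln values: [0.4253, 1.4207, 1.8516, 1.9685]
phi = -(0.4253 + 1.4207 + 1.8516 + 1.9685) = -5.6661
Step 2: Compute augmented objective.
t*f(x) = 3.22*12.23 = 39.3806
Total = 39.3806 - 5.6661 = 33.7145


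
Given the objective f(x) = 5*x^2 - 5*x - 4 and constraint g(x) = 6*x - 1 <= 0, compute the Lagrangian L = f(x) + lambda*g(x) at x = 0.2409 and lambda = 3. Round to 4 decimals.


Step 1: Evaluate f(x).
f(0.2409) = 5*0.2409^2 - 5*0.2409 - 4 = -4.9143
Step 2: Evaluate g(x).
g(0.2409) = 6*0.2409 - 1 = 0.4454
Step 3: Compute Lagrangian.
L = -4.9143 + 3*0.4454 = -3.5781


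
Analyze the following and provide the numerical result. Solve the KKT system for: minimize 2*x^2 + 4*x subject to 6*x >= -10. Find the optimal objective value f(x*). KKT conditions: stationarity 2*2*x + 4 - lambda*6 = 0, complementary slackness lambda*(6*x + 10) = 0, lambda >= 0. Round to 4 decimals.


Step 1: Try lambda = 0 (constraint inactive).
Stationarity: 2*2*x + 4 = 0
x* = -4/(2*2) = -1.0
Check constraint: 6*-1.0 = -6.0 >= -10 -- satisfied.
Step 2: Compute optimal value.
f(x*) = 2*(-1.0)^2 + 4*(-1.0) = -2.0


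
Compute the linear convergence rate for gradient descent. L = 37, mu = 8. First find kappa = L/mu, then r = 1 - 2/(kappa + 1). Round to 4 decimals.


Step 1: Compute the condition number.
kappa = L/mu = 37/8 = 4.625
Step 2: Compute the convergence rate.
r = 1 - 2/(kappa + 1) = 1 - 2*mu/(L + mu) = (L - mu)/(L + mu) = 29/45 = 0.6444


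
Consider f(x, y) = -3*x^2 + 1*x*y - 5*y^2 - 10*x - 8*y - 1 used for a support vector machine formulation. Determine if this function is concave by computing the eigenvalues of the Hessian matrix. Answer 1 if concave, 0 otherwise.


The Hessian of f(x,y) = -3*x^2 + 1*x*y - 5*y^2 - 10*x - 8*y - 1 is:
H = [[-6, 1], [1, -10]]
Trace = -6 - 10 = -16
Determinant = -6*-10 - (1)^2 = 59
Discriminant = (-16)^2 - 4*59 = 20.0
Eigenvalues: lambda_1 = -10.2361, lambda_2 = -5.7639
The function is concave.

1


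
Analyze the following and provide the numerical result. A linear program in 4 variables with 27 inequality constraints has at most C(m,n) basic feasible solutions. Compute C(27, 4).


Each vertex corresponds to some choice of n active constraints out of m, so the number of vertices is at most C(m, n) = m! / (n!(m-n)!).
m = 27, n = 4
Numerator: 27 * 26 * 25 * 24
Denominator: 4! = 24
C(27, 4) = 17550


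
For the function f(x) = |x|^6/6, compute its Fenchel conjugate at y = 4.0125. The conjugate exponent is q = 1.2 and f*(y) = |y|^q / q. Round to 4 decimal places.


The conjugate exponent q satisfies 1/p + 1/q = 1.
p = 6, so q = 6/(6 - 1) = 1.2
|y|^q = 4.0125^1.2 = 5.2978
f*(4.0125) = 5.2978 / 1.2 = 4.4149


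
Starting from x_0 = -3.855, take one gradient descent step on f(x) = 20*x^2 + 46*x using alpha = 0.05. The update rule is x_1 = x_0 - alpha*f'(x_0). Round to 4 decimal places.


We compute the gradient at x_0 and apply the update.
f'(x) = 40*x + 46
f'(-3.855) = 40*-3.855 + 46 = -108.2
x_1 = -3.855 - 0.05*-108.2 = 1.555


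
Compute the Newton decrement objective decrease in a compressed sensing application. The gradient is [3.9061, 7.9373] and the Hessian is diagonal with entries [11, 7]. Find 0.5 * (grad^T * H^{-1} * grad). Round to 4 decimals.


Step 1: H is diagonal, so H^(-1) * g = [0.3551, 1.1339].
Step 2: g^T H^(-1) g = sum_i g_i^2 / H_ii
  = (3.9061)^2/11 + (7.9373)^2/7
  = 1.3871 + 9.0001 = 10.3872
Step 3: Objective decrease = 0.5 * g^T H^(-1) g = 5.1936


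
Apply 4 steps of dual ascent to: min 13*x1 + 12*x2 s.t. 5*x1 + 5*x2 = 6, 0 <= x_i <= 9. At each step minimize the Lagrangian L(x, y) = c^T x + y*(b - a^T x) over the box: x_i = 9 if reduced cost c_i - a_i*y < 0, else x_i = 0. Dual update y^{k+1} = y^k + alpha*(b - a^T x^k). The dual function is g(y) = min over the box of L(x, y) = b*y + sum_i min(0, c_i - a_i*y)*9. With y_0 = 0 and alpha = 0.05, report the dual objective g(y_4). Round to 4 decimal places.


Dual ascent for LP: min 13*x1 + 12*x2, 5*x1 + 5*x2 = 6, 0 <= x_i <= 9
Step 1: y^k = 0.0, reduced costs: (13.0, 12.0)
  x^k = (0.0, 0.0), subgradient = b - a^T x = 6.0
  y^{k+1} = 0.0 + 0.05*6.0 = 0.3
Step 2: y^k = 0.3, reduced costs: (11.5, 10.5)
  x^k = (0.0, 0.0), subgradient = b - a^T x = 6.0
  y^{k+1} = 0.3 + 0.05*6.0 = 0.6
Step 3: y^k = 0.6, reduced costs: (10.0, 9.0)
  x^k = (0.0, 0.0), subgradient = b - a^T x = 6.0
  y^{k+1} = 0.6 + 0.05*6.0 = 0.9
Step 4: y^k = 0.9, reduced costs: (8.5, 7.5)
  x^k = (0.0, 0.0), subgradient = b - a^T x = 6.0
  y^{k+1} = 0.9 + 0.05*6.0 = 1.2
Dual objective at y_4 = 1.2: reduced costs (7.0, 6.0), box minimizer x = (0.0, 0.0)
g(y_4) = b*y + (c1 - a1*y)*x1 + (c2 - a2*y)*x2 = 6*1.2 + 7.0*0.0 + 6.0*0.0 = 7.2 + 0.0 + 0.0 = 7.2


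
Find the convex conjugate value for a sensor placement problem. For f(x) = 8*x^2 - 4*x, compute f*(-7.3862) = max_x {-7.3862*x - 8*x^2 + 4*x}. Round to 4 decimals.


f*(y) = sup_x {y*x - a*x^2 - b*x} = sup_x {(y-b)*x - a*x^2}
FOC: (y - b) - 2a*x = 0 => x* = (y - b)/(2a)
x* = (-7.3862 + 4)/(2*8) = -0.2116
f*(-7.3862) = (y-b)^2/(4a) = (-7.3862 + 4)^2/(4*8)
= 11.4664/32 = 0.3583
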